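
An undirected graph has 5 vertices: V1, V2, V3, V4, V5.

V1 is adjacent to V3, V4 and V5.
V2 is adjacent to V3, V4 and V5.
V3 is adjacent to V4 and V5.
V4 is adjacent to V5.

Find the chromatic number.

V2, V3, V4, V5 form a clique, so at least 4 colors are needed.
4 colors suffice: color 1 → {V3}; color 2 → {V4}; color 3 → {V5}; color 4 → {V1, V2}. Every edge joins two different colors.

4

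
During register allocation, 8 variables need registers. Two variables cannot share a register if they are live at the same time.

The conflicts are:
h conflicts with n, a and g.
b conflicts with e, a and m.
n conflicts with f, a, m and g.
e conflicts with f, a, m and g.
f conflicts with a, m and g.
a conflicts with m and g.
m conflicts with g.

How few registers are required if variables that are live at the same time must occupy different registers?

5

n, f, a, m, g are mutually in conflict, so at least 5 registers are needed.
5 registers suffice: register 1 → {a}; register 2 → {h, m}; register 3 → {b, g}; register 4 → {n, e}; register 5 → {f}. No two conflicting variables share a register.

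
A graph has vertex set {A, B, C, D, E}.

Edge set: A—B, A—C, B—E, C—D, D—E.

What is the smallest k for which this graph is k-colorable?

The cycle C-D-E-B-A-C has odd length 5, so it cannot be 2-colored; at least 3 colors are needed.
3 colors suffice: color 1 → {C, E}; color 2 → {B, D}; color 3 → {A}. Every edge joins two different colors.

3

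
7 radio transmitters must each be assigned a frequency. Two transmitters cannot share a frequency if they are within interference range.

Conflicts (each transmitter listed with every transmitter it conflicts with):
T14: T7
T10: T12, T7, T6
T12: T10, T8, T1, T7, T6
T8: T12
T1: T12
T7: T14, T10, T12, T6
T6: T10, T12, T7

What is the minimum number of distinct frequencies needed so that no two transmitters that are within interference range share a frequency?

T10, T12, T7, T6 are mutually in conflict, so at least 4 frequencies are needed.
4 frequencies suffice: frequency 1 → {T14, T12}; frequency 2 → {T8, T1, T7}; frequency 3 → {T6}; frequency 4 → {T10}. Each listed conflict is separated.

4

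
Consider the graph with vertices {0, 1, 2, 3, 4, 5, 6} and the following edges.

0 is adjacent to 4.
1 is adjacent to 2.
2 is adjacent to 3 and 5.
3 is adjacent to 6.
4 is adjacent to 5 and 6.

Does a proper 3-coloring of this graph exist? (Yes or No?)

The chromatic number is 3. The cycle 4-5-2-3-6-4 has odd length 5, so it cannot be 2-colored; at least 3 colors are needed.
3 colors suffice: 0=b, 1=b, 2=a, 3=c, 4=a, 5=b, 6=b.
That is already a proper 3-coloring.

Yes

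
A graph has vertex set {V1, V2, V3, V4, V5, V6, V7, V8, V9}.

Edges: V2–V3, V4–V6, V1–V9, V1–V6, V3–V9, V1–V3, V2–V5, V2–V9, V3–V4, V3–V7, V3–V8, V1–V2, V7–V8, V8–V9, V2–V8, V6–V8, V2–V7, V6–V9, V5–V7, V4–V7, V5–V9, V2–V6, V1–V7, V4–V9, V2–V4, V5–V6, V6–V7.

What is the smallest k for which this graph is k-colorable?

V2, V5, V6, V7 form a clique, so at least 4 colors are needed.
4 colors suffice: color 1 → {V2}; color 2 → {V3, V6}; color 3 → {V7, V9}; color 4 → {V1, V4, V5, V8}. Every edge joins two different colors.

4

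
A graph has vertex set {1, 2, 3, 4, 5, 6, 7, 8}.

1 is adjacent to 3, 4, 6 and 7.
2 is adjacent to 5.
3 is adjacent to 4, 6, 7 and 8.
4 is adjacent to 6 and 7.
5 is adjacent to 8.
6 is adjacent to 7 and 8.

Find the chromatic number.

1, 3, 4, 6, 7 form a clique, so at least 5 colors are needed.
A valid assignment using 5 colors: 1=c, 2=b, 3=b, 4=e, 5=a, 6=a, 7=d, 8=c. Each edge has distinct colors on its endpoints.

5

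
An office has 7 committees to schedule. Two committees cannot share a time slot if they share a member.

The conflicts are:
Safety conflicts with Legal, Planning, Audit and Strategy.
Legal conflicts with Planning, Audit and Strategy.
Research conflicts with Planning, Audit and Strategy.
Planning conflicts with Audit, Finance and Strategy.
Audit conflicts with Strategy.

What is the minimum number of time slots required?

Safety, Legal, Planning, Audit, Strategy all conflict with each other, so at least 5 time slots are needed.
5 time slots suffice: time slot 1 → {Planning}; time slot 2 → {Finance, Strategy}; time slot 3 → {Audit}; time slot 4 → {Legal, Research}; time slot 5 → {Safety}. Each listed conflict is separated.

5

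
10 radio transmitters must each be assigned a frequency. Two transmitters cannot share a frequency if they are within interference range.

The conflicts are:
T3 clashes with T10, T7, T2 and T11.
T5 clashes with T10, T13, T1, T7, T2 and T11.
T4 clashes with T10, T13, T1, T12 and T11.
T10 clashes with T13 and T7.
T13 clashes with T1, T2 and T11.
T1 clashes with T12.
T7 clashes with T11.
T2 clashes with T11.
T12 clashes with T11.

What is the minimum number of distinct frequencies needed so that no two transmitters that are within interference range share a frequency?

4

T5, T13, T2, T11 all conflict with each other, so at least 4 frequencies are needed.
Using 4 frequencies: T3=2, T5=3, T4=3, T10=1, T13=2, T1=1, T7=4, T2=4, T12=2, T11=1. No two conflicting transmitters share a frequency.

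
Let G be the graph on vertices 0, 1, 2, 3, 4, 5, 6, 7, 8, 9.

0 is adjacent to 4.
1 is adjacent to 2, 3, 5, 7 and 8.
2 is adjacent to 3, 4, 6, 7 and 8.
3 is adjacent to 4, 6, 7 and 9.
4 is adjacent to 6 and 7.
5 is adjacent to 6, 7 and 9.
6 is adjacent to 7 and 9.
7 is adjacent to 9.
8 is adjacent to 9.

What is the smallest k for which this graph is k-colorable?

2, 3, 4, 6, 7 are mutually adjacent (a clique of size 5), so at least 5 colors are needed.
5 colors suffice: color red → {0, 7, 8}; color blue → {1, 6}; color green → {3, 5}; color yellow → {2, 9}; color purple → {4}. Each edge has distinct colors on its endpoints.

5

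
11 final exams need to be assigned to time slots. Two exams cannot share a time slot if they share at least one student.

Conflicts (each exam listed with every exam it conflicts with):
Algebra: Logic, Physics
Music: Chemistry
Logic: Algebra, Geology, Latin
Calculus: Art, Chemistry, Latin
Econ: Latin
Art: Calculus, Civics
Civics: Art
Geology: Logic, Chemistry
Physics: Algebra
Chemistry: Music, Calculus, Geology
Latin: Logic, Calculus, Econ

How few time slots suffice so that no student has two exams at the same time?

The cycle Logic-Latin-Calculus-Chemistry-Geology-Logic has odd length 5, so it cannot be 2-colored; at least 3 time slots are needed.
3 time slots suffice: Algebra=2, Music=1, Logic=1, Calculus=1, Econ=1, Art=2, Civics=1, Geology=3, Physics=1, Chemistry=2, Latin=2. Each listed conflict is separated.

3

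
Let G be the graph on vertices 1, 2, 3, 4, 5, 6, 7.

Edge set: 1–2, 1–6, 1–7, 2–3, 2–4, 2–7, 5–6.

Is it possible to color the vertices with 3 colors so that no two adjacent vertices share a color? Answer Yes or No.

Yes

The chromatic number is 3. 1, 2, 7 are pairwise adjacent, so at least 3 colors are needed.
A valid assignment using 3 colors: 1=b, 2=a, 3=b, 4=b, 5=b, 6=a, 7=c.
That is already a proper 3-coloring.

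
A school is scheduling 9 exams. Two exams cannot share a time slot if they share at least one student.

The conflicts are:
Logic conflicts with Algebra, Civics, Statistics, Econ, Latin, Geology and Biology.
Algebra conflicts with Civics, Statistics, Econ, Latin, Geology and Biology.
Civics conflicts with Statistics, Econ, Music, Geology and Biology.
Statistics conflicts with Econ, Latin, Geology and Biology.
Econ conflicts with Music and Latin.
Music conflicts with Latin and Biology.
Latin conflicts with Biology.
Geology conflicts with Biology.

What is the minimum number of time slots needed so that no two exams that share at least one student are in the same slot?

6

Logic, Algebra, Civics, Statistics, Geology, Biology pairwise conflict, so at least 6 time slots are needed.
6 time slots suffice: time slot 1 → {Algebra, Music}; time slot 2 → {Statistics}; time slot 3 → {Civics, Latin}; time slot 4 → {Econ, Biology}; time slot 5 → {Logic}; time slot 6 → {Geology}. No two conflicting exams share a time slot.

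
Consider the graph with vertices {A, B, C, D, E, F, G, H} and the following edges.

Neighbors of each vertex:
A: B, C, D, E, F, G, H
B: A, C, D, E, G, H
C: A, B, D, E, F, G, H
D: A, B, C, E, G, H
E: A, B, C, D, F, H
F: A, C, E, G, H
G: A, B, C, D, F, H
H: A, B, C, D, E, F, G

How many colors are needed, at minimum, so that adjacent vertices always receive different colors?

A, B, C, D, G, H form a clique, so at least 6 colors are needed.
A valid assignment using 6 colors: A=1, B=4, C=3, D=6, E=5, F=4, G=5, H=2. Each edge has distinct colors on its endpoints.

6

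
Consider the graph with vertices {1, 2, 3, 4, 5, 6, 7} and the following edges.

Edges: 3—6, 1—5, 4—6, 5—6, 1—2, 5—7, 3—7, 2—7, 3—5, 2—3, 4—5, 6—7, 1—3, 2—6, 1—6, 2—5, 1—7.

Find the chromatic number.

6

1, 2, 3, 5, 6, 7 are pairwise adjacent (a clique of size 6), so at least 6 colors are needed.
6 colors suffice: 1=c, 2=e, 3=d, 4=c, 5=a, 6=b, 7=f. Each edge has distinct colors on its endpoints.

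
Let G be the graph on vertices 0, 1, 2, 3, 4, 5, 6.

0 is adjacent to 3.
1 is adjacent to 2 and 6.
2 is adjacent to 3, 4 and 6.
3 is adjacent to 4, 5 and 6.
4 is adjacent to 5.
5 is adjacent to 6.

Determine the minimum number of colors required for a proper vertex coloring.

3

3, 4, 5 form a triangle, so at least 3 colors are needed.
A valid assignment using 3 colors: 0=b, 1=a, 2=c, 3=a, 4=b, 5=c, 6=b. Each edge has distinct colors on its endpoints.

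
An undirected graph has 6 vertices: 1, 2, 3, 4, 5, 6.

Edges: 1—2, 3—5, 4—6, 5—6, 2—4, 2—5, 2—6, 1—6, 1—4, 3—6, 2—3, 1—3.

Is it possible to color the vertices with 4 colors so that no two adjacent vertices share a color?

Yes

The chromatic number is 4. 2, 3, 5, 6 form a clique, so at least 4 colors are needed.
4 colors suffice: color a → {2}; color b → {6}; color c → {1, 5}; color d → {3, 4}.
That is already a proper 4-coloring.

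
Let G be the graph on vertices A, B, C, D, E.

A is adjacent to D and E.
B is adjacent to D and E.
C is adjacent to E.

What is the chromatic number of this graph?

2

A and D are adjacent, so at least 2 colors are needed.
2 colors suffice: color 1 → {D, E}; color 2 → {A, B, C}. No two adjacent vertices share a color.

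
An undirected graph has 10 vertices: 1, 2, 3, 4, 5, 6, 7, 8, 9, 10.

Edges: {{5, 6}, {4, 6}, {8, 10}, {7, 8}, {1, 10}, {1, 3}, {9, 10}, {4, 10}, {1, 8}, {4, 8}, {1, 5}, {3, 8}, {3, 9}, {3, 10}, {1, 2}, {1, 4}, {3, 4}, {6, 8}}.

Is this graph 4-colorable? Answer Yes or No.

No

1, 3, 4, 8, 10 are pairwise adjacent (a clique of size 5), so at least 5 colors are needed.
So 4 colors are not enough.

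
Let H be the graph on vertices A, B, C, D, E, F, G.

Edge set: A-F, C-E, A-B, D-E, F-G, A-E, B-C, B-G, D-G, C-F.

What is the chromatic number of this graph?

The cycle E-D-G-B-C-E has odd length 5, so it cannot be 2-colored; at least 3 colors are needed.
3 colors suffice: color red → {A, C, G}; color blue → {B, E, F}; color green → {D}. No two adjacent vertices share a color.

3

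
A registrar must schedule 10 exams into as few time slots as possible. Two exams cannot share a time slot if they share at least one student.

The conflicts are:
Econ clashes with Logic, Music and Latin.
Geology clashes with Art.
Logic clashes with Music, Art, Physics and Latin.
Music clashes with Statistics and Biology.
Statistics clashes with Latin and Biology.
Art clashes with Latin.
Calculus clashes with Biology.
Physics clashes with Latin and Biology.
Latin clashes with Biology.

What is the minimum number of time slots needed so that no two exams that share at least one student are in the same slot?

Music, Statistics, Biology pairwise conflict, so at least 3 time slots are needed.
3 time slots suffice: time slot 1 → {Geology, Music, Calculus, Latin}; time slot 2 → {Logic, Biology}; time slot 3 → {Econ, Statistics, Art, Physics}. Each listed conflict is separated.

3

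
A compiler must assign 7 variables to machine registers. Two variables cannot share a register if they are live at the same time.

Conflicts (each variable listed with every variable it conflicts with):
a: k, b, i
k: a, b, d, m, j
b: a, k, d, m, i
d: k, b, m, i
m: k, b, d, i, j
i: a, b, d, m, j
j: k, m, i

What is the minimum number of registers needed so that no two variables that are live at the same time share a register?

4

b, d, m, i pairwise conflict, so at least 4 registers are needed.
4 registers suffice: register 1 → {k, i}; register 2 → {a, m}; register 3 → {b, j}; register 4 → {d}. Each listed conflict is separated.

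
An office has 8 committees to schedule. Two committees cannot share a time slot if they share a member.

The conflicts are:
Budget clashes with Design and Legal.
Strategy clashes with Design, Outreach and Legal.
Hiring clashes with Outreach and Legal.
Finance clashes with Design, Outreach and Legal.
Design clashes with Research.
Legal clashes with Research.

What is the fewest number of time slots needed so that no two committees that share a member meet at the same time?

Strategy and Legal conflict, so at least 2 time slots are needed.
2 time slots suffice: Budget=2, Strategy=2, Hiring=2, Finance=2, Design=1, Outreach=1, Legal=1, Research=2. Every pair that conflicts lands in different time slots.

2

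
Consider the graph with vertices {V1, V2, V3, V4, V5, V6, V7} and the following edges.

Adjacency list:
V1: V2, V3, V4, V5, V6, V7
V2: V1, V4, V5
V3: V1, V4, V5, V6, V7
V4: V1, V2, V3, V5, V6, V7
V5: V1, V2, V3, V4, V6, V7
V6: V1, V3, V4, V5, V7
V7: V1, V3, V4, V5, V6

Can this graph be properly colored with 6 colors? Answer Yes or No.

The chromatic number is 6. V1, V3, V4, V5, V6, V7 form a clique, so at least 6 colors are needed.
6 colors suffice: color 1 → {V1}; color 2 → {V4}; color 3 → {V5}; color 4 → {V2, V7}; color 5 → {V3}; color 6 → {V6}.
That is already a proper 6-coloring.

Yes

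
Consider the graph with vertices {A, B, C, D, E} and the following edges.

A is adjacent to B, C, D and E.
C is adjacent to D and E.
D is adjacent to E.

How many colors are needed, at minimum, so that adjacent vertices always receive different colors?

A, C, D, E are pairwise adjacent (a clique of size 4), so at least 4 colors are needed.
One proper 4-coloring: A=red, B=blue, C=blue, D=green, E=yellow. Every edge joins two different colors.

4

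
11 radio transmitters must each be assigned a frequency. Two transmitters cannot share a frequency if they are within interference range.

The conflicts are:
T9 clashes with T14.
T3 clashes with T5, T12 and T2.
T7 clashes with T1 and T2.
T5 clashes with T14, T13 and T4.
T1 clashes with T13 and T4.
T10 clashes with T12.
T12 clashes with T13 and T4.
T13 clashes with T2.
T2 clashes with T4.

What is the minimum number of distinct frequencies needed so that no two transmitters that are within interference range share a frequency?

2

T2 and T4 conflict, so at least 2 frequencies are needed.
Using 2 frequencies: T9=2, T3=1, T7=1, T5=2, T1=2, T10=1, T12=2, T14=1, T13=1, T2=2, T4=1. Each listed conflict is separated.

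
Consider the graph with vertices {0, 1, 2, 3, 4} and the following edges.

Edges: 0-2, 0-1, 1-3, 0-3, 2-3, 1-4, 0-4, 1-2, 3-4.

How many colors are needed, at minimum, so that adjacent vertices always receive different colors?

4

0, 1, 3, 4 form a clique, so at least 4 colors are needed.
4 colors suffice: 0=c, 1=a, 2=d, 3=b, 4=d. No two adjacent vertices share a color.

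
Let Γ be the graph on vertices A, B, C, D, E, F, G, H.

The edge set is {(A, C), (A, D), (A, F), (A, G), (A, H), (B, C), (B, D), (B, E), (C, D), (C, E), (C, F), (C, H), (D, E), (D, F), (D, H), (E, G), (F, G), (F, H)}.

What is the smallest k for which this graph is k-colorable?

5

A, C, D, F, H form a clique, so at least 5 colors are needed.
5 colors suffice: color 1 → {C, G}; color 2 → {D}; color 3 → {A, E}; color 4 → {B, F}; color 5 → {H}. No two adjacent vertices share a color.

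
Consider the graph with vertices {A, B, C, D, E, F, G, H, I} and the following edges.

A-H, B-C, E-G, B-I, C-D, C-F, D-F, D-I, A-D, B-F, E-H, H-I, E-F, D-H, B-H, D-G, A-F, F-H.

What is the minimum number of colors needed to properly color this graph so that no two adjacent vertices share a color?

4

A, D, F, H are pairwise adjacent (a clique of size 4), so at least 4 colors are needed.
One proper 4-coloring: A=4, B=2, C=3, D=2, E=2, F=1, G=1, H=3, I=1. Each edge has distinct colors on its endpoints.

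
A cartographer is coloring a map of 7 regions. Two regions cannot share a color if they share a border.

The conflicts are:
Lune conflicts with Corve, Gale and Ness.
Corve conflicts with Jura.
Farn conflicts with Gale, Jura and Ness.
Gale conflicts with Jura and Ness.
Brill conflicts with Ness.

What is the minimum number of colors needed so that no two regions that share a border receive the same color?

Farn, Gale, Jura pairwise conflict, so at least 3 colors are needed.
A valid assignment using 3 colors: Lune=3, Corve=1, Farn=3, Gale=1, Jura=2, Brill=1, Ness=2. Each listed conflict is separated.

3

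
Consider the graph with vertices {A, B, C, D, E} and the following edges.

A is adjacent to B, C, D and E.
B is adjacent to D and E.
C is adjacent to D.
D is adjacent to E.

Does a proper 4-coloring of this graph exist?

Yes

The chromatic number is 4. A, B, D, E are pairwise adjacent (a clique of size 4), so at least 4 colors are needed.
4 colors suffice: color red → {D}; color blue → {A}; color green → {B, C}; color yellow → {E}.
That is already a proper 4-coloring.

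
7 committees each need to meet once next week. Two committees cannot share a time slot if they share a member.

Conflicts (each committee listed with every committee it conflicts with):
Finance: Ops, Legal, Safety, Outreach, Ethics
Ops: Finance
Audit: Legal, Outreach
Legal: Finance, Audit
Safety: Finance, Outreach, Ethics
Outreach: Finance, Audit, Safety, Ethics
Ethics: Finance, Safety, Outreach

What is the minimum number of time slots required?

Finance, Safety, Outreach, Ethics all conflict with each other, so at least 4 time slots are needed.
4 time slots suffice: Finance=1, Ops=2, Audit=1, Legal=2, Safety=4, Outreach=2, Ethics=3. Every pair that conflicts lands in different time slots.

4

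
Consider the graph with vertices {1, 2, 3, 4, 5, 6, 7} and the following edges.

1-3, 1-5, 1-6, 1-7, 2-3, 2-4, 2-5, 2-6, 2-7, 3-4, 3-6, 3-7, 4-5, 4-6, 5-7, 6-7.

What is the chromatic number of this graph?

1, 3, 6, 7 are mutually adjacent (a clique of size 4), so at least 4 colors are needed.
4 colors suffice: color red → {5, 6}; color blue → {3}; color green → {4, 7}; color yellow → {1, 2}. Each edge has distinct colors on its endpoints.

4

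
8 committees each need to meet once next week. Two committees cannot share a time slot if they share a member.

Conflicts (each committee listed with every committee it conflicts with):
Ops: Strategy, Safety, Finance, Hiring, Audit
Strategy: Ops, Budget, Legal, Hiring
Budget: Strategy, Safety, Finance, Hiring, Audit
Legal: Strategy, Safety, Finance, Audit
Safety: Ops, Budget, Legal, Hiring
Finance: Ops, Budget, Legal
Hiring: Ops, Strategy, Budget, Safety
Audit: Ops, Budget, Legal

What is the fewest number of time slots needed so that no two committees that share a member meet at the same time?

3

Strategy, Budget, Hiring all conflict with each other, so at least 3 time slots are needed.
Using 3 time slots: Ops=1, Strategy=3, Budget=1, Legal=1, Safety=3, Finance=2, Hiring=2, Audit=2. Each listed conflict is separated.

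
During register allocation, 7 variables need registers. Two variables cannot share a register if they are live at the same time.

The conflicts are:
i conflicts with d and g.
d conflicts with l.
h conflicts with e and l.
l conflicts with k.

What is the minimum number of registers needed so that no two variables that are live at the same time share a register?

l and k conflict, so at least 2 registers are needed.
2 registers suffice: i=1, d=2, g=2, h=2, e=1, l=1, k=2. Every pair that conflicts lands in different registers.

2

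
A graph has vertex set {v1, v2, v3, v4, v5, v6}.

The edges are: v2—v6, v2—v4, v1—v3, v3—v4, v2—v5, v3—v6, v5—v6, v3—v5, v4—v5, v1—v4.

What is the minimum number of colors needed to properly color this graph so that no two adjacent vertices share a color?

3

v3, v4, v5 are mutually adjacent, so at least 3 colors are needed.
3 colors suffice: color 1 → {v1, v5}; color 2 → {v2, v3}; color 3 → {v4, v6}. Every edge joins two different colors.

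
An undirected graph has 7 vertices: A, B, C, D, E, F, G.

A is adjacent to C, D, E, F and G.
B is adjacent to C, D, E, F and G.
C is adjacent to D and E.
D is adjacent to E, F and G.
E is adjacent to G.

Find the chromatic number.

A, D, E, G form a clique, so at least 4 colors are needed.
A valid assignment using 4 colors: A=3, B=3, C=4, D=1, E=2, F=2, G=4. Each edge has distinct colors on its endpoints.

4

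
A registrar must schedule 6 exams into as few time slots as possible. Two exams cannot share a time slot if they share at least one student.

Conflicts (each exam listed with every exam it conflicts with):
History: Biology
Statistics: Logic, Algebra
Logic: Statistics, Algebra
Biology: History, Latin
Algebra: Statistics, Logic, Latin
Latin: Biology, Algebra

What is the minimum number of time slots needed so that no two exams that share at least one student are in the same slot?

3

Statistics, Logic, Algebra are mutually in conflict, so at least 3 time slots are needed.
A valid assignment using 3 time slots: History=2, Statistics=2, Logic=3, Biology=1, Algebra=1, Latin=2. Every pair that conflicts lands in different time slots.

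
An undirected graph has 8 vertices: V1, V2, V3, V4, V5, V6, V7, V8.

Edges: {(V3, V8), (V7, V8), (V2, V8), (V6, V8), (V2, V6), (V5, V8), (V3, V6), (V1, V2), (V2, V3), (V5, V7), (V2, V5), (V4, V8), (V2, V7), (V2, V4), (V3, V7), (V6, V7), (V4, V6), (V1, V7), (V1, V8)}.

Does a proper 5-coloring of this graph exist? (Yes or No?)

The chromatic number is 5. V2, V3, V6, V7, V8 form a clique, so at least 5 colors are needed.
One proper 5-coloring: V1=4, V2=1, V3=5, V4=3, V5=4, V6=4, V7=3, V8=2.
That is already a proper 5-coloring.

Yes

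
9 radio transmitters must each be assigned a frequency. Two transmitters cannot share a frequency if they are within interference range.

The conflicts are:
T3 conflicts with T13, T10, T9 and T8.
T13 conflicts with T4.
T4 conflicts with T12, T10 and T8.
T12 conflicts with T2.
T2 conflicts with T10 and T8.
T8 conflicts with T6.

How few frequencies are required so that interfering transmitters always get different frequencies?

T3 and T10 conflict, so at least 2 frequencies are needed.
2 frequencies suffice: frequency 1 → {T3, T4, T2, T6}; frequency 2 → {T13, T12, T10, T9, T8}. Each listed conflict is separated.

2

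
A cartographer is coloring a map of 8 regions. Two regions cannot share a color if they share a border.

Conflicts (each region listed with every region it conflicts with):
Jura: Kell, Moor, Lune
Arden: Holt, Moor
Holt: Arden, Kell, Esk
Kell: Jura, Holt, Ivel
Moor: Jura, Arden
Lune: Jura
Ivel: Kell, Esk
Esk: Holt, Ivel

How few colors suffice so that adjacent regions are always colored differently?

The cycle Arden-Holt-Kell-Jura-Moor-Arden has odd length 5, so it cannot be 2-colored; at least 3 colors are needed.
3 colors suffice: color 1 → {Jura, Holt, Ivel}; color 2 → {Arden, Kell, Lune, Esk}; color 3 → {Moor}. Each listed conflict is separated.

3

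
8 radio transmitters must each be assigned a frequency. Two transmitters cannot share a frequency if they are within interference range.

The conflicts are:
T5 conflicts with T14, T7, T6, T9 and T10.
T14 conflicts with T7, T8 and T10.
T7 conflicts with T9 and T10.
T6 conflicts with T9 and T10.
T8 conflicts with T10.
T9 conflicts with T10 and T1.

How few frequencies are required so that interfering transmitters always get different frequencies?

4

T5, T6, T9, T10 are mutually in conflict, so at least 4 frequencies are needed.
Using 4 frequencies: T5=3, T14=2, T7=4, T6=4, T8=3, T9=2, T10=1, T1=1. No two conflicting transmitters share a frequency.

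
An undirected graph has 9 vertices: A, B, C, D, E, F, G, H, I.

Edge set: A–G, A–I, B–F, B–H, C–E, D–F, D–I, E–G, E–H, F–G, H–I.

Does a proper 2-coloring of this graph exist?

The cycle I-H-E-G-A-I has odd length 5, so it cannot be 2-colored; at least 3 colors are needed.
So 2 colors are not enough.

No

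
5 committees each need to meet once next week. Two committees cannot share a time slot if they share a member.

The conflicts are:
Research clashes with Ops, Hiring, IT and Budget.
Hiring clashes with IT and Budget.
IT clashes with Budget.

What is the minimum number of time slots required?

4

Research, Hiring, IT, Budget are mutually in conflict, so at least 4 time slots are needed.
Using 4 time slots: Research=1, Ops=2, Hiring=4, IT=3, Budget=2. Each listed conflict is separated.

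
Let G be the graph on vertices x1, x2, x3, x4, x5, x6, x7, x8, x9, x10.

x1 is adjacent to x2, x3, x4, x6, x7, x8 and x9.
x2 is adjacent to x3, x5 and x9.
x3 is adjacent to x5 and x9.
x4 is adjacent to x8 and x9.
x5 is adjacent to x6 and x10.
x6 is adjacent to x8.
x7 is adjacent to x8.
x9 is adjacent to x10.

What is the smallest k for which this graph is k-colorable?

4

x1, x2, x3, x9 are pairwise adjacent (a clique of size 4), so at least 4 colors are needed.
4 colors suffice: color red → {x1, x5}; color blue → {x8, x9}; color green → {x3, x4, x6, x7, x10}; color yellow → {x2}. Every edge joins two different colors.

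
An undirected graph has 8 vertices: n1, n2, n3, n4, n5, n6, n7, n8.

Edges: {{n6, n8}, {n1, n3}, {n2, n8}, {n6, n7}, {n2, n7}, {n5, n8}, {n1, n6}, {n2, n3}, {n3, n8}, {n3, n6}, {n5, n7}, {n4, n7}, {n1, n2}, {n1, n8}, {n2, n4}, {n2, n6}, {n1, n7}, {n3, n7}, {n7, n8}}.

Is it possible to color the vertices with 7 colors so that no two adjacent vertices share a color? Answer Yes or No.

The chromatic number is 6. n1, n2, n3, n6, n7, n8 are pairwise adjacent (a clique of size 6), so at least 6 colors are needed.
6 colors suffice: n1=5, n2=2, n3=4, n4=3, n5=2, n6=6, n7=1, n8=3.
Since 7 ≥ 6, a proper 7-coloring certainly exists.

Yes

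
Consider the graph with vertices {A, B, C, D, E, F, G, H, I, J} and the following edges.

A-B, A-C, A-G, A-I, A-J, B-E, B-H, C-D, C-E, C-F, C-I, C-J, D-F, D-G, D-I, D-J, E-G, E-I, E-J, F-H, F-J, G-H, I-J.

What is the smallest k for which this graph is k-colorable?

4

C, E, I, J form a clique, so at least 4 colors are needed.
4 colors suffice: color 1 → {B, C, G}; color 2 → {H, J}; color 3 → {A, D, E}; color 4 → {F, I}. Each edge has distinct colors on its endpoints.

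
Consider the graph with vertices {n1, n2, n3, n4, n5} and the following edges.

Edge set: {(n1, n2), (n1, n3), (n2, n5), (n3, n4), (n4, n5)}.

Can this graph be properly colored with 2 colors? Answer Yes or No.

No

The cycle n1-n2-n5-n4-n3-n1 has odd length 5, so it cannot be 2-colored; at least 3 colors are needed.
So 2 colors are not enough.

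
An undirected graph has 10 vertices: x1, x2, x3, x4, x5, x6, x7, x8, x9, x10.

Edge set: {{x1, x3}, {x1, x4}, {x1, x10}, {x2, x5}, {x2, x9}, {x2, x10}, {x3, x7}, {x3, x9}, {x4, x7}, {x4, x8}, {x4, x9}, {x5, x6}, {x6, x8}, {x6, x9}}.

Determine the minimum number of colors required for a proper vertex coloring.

3

The cycle x2-x9-x4-x1-x10-x2 has odd length 5, so it cannot be 2-colored; at least 3 colors are needed.
3 colors suffice: color 1 → {x2, x3, x4, x6}; color 2 → {x1, x5, x7, x8, x9}; color 3 → {x10}. No two adjacent vertices share a color.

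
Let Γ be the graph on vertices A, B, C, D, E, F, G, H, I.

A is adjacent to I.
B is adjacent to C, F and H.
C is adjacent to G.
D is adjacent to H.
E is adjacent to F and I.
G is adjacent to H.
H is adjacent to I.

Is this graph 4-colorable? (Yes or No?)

Yes

The chromatic number is 3. The cycle I-H-B-F-E-I has odd length 5, so it cannot be 2-colored; at least 3 colors are needed.
One proper 3-coloring: A=1, B=2, C=1, D=2, E=1, F=3, G=2, H=1, I=2.
Since 4 ≥ 3, a proper 4-coloring certainly exists.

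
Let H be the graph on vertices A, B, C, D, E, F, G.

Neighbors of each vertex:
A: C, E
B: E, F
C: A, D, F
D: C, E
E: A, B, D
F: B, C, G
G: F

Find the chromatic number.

The cycle F-B-E-A-C-F has odd length 5, so it cannot be 2-colored; at least 3 colors are needed.
A valid assignment using 3 colors: A=3, B=2, C=2, D=3, E=1, F=1, G=2. No two adjacent vertices share a color.

3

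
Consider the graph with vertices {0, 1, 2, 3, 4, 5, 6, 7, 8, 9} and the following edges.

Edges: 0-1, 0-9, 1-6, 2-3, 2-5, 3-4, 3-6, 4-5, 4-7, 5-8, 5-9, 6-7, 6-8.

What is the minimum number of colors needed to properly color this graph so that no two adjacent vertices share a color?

The cycle 4-3-6-8-5-4 has odd length 5, so it cannot be 2-colored; at least 3 colors are needed.
3 colors suffice: color red → {0, 5, 6}; color blue → {1, 2, 4, 8, 9}; color green → {3, 7}. Each edge has distinct colors on its endpoints.

3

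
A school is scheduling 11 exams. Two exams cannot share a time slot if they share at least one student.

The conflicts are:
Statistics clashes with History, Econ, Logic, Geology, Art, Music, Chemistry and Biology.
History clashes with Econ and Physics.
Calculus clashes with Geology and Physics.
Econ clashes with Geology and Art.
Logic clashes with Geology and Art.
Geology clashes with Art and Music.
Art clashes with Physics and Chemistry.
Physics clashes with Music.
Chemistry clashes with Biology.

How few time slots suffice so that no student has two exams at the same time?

Statistics, Econ, Geology, Art pairwise conflict, so at least 4 time slots are needed.
Using 4 time slots: Statistics=1, History=2, Calculus=2, Econ=4, Logic=4, Geology=3, Art=2, Physics=1, Music=2, Chemistry=3, Biology=2. Every pair that conflicts lands in different time slots.

4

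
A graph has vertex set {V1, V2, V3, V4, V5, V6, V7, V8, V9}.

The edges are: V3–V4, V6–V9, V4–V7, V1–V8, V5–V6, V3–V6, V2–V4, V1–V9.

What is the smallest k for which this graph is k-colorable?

2

V5 and V6 are adjacent, so at least 2 colors are needed.
One proper 2-coloring: V1=R, V2=B, V3=B, V4=R, V5=B, V6=R, V7=B, V8=B, V9=B. No two adjacent vertices share a color.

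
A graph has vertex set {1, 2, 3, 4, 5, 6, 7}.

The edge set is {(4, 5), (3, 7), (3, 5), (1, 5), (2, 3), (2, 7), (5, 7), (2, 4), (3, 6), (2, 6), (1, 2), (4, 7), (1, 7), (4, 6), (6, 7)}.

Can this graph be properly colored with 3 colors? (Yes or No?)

2, 4, 6, 7 are mutually adjacent (a clique of size 4), so at least 4 colors are needed.
So 3 colors are not enough.

No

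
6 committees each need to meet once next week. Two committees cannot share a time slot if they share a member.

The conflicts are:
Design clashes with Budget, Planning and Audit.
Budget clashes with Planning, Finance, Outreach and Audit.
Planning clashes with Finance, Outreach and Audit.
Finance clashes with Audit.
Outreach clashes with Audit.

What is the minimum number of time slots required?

4

Budget, Planning, Finance, Audit are mutually in conflict, so at least 4 time slots are needed.
4 time slots suffice: time slot 1 → {Planning}; time slot 2 → {Audit}; time slot 3 → {Budget}; time slot 4 → {Design, Finance, Outreach}. No two conflicting committees share a time slot.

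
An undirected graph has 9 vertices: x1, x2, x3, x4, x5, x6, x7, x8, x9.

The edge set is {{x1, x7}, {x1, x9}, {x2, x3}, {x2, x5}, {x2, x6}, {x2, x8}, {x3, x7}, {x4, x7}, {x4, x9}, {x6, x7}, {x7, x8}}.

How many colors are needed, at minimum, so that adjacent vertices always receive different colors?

x2 and x3 are adjacent, so at least 2 colors are needed.
A valid assignment using 2 colors: x1=2, x2=1, x3=2, x4=2, x5=2, x6=2, x7=1, x8=2, x9=1. Each edge has distinct colors on its endpoints.

2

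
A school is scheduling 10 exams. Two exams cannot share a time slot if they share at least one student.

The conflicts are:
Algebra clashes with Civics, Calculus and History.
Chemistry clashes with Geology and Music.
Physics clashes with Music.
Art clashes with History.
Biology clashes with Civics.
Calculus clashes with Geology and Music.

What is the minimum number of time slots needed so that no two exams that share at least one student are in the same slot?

Calculus and Music conflict, so at least 2 time slots are needed.
2 time slots suffice: Algebra=1, Chemistry=2, Physics=2, Art=1, Biology=1, Civics=2, Calculus=2, Geology=1, Music=1, History=2. Every pair that conflicts lands in different time slots.

2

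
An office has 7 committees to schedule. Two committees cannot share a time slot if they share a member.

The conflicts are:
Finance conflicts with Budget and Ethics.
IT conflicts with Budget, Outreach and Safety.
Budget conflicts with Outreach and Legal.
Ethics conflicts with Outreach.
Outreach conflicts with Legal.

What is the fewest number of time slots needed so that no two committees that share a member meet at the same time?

3

Budget, Outreach, Legal all conflict with each other, so at least 3 time slots are needed.
3 time slots suffice: time slot 1 → {Budget, Ethics, Safety}; time slot 2 → {Finance, Outreach}; time slot 3 → {IT, Legal}. Each listed conflict is separated.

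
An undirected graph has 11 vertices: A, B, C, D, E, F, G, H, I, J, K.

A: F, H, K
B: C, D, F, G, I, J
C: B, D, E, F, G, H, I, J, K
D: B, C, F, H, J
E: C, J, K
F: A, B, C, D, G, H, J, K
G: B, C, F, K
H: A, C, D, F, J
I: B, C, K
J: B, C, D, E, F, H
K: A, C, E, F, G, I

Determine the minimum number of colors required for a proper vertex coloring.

B, C, D, F, J are pairwise adjacent (a clique of size 5), so at least 5 colors are needed.
5 colors suffice: color red → {A, C}; color blue → {E, F, I}; color green → {B, H, K}; color yellow → {G, J}; color purple → {D}. No two adjacent vertices share a color.

5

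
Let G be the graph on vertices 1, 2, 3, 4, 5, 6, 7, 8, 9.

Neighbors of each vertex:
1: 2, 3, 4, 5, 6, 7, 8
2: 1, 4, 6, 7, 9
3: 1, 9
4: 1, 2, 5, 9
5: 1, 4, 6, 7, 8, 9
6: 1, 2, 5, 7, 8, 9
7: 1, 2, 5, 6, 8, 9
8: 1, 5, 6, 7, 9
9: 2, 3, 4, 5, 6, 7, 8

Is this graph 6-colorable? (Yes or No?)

The chromatic number is 5. 5, 6, 7, 8, 9 are pairwise adjacent (a clique of size 5), so at least 5 colors are needed.
5 colors suffice: color red → {1, 9}; color blue → {2, 3, 5}; color green → {4, 6}; color yellow → {7}; color purple → {8}.
Since 6 ≥ 5, a proper 6-coloring certainly exists.

Yes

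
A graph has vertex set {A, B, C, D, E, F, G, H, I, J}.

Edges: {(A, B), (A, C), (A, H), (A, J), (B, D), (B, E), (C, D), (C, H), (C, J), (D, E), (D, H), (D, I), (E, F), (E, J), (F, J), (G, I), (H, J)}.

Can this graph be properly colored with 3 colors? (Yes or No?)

A, C, H, J form a clique, so at least 4 colors are needed.
So 3 colors are not enough.

No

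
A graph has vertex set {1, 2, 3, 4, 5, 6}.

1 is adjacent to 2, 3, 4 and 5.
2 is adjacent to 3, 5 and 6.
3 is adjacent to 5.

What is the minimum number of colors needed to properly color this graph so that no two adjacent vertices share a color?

4

1, 2, 3, 5 are mutually adjacent (a clique of size 4), so at least 4 colors are needed.
4 colors suffice: 1=red, 2=blue, 3=yellow, 4=blue, 5=green, 6=red. No two adjacent vertices share a color.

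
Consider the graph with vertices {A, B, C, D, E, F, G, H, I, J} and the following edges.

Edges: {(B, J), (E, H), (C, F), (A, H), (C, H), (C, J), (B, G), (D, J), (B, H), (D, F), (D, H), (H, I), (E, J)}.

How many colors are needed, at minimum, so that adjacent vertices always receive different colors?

2

B and G are adjacent, so at least 2 colors are needed.
One proper 2-coloring: A=2, B=2, C=2, D=2, E=2, F=1, G=1, H=1, I=2, J=1. No two adjacent vertices share a color.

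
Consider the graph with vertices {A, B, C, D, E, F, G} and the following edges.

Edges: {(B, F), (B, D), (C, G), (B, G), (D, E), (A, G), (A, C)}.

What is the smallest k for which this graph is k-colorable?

A, C, G form a triangle, so at least 3 colors are needed.
3 colors suffice: color 1 → {D, F, G}; color 2 → {A, B, E}; color 3 → {C}. No two adjacent vertices share a color.

3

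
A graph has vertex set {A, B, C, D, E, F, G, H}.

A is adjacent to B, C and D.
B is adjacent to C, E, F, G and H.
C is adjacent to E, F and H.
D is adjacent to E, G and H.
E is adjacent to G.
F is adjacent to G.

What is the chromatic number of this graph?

3

A, B, C are pairwise adjacent, so at least 3 colors are needed.
3 colors suffice: color 1 → {B, D}; color 2 → {C, G}; color 3 → {A, E, F, H}. Each edge has distinct colors on its endpoints.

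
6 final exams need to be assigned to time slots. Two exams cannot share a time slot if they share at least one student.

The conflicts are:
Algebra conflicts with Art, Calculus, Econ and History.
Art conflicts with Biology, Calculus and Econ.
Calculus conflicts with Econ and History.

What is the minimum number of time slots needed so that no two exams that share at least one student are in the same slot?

Algebra, Art, Calculus, Econ pairwise conflict, so at least 4 time slots are needed.
Using 4 time slots: Algebra=3, Art=1, Biology=2, Calculus=2, Econ=4, History=1. Each listed conflict is separated.

4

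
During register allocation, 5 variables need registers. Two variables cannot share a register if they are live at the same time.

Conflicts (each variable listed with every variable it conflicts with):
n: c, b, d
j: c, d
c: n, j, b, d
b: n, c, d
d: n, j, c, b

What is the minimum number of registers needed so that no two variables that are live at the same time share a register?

n, c, b, d are mutually in conflict, so at least 4 registers are needed.
4 registers suffice: n=4, j=3, c=1, b=3, d=2. No two conflicting variables share a register.

4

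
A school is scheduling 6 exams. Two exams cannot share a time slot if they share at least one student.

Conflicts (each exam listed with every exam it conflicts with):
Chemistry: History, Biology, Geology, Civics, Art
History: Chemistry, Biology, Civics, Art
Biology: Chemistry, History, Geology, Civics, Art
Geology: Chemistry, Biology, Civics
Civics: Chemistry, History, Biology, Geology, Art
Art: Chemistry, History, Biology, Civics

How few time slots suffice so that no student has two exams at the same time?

Chemistry, History, Biology, Civics, Art are mutually in conflict, so at least 5 time slots are needed.
5 time slots suffice: time slot 1 → {Civics}; time slot 2 → {Chemistry}; time slot 3 → {Biology}; time slot 4 → {Geology, Art}; time slot 5 → {History}. Each listed conflict is separated.

5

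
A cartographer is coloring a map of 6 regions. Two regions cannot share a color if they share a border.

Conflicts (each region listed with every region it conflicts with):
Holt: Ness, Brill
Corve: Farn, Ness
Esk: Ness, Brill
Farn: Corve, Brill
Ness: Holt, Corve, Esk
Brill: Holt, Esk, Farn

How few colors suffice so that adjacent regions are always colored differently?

3

The cycle Brill-Farn-Corve-Ness-Holt-Brill has odd length 5, so it cannot be 2-colored; at least 3 colors are needed.
3 colors suffice: color 1 → {Ness, Brill}; color 2 → {Holt, Corve, Esk}; color 3 → {Farn}. No two conflicting regions share a color.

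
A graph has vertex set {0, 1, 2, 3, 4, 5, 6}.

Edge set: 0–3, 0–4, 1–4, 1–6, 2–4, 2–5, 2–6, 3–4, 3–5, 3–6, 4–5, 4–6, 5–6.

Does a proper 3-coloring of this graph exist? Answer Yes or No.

No

2, 4, 5, 6 are mutually adjacent (a clique of size 4), so at least 4 colors are needed.
So 3 colors are not enough.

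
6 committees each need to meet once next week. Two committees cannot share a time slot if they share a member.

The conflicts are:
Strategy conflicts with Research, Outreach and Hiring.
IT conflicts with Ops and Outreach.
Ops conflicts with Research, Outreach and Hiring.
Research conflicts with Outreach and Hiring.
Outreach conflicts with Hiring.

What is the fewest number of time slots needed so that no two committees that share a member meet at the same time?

Ops, Research, Outreach, Hiring are mutually in conflict, so at least 4 time slots are needed.
4 time slots suffice: time slot 1 → {Outreach}; time slot 2 → {Strategy, Ops}; time slot 3 → {IT, Hiring}; time slot 4 → {Research}. No two conflicting committees share a time slot.

4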